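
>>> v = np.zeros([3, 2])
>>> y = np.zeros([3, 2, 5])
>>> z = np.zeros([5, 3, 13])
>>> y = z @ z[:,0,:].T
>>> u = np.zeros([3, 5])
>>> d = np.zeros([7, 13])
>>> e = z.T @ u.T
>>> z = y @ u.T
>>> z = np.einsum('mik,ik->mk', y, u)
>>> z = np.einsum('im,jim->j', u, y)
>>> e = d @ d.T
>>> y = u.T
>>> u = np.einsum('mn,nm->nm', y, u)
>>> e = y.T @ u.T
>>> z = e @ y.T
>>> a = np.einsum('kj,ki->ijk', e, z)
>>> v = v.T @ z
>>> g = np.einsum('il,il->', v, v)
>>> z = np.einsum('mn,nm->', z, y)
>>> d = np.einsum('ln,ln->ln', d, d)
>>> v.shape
(2, 5)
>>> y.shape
(5, 3)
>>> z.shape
()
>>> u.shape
(3, 5)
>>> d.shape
(7, 13)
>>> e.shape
(3, 3)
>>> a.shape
(5, 3, 3)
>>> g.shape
()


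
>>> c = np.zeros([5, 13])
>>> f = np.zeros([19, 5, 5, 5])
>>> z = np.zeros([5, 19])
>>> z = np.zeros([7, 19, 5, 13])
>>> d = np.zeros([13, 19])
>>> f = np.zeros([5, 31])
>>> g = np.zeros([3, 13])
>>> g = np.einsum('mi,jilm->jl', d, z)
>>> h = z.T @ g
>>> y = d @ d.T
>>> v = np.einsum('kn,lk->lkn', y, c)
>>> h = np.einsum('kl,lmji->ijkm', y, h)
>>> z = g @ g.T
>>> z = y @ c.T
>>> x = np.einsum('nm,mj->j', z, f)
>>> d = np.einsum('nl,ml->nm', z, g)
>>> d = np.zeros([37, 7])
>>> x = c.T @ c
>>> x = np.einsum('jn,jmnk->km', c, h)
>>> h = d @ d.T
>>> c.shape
(5, 13)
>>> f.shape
(5, 31)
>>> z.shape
(13, 5)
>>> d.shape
(37, 7)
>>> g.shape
(7, 5)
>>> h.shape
(37, 37)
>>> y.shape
(13, 13)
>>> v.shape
(5, 13, 13)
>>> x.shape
(5, 19)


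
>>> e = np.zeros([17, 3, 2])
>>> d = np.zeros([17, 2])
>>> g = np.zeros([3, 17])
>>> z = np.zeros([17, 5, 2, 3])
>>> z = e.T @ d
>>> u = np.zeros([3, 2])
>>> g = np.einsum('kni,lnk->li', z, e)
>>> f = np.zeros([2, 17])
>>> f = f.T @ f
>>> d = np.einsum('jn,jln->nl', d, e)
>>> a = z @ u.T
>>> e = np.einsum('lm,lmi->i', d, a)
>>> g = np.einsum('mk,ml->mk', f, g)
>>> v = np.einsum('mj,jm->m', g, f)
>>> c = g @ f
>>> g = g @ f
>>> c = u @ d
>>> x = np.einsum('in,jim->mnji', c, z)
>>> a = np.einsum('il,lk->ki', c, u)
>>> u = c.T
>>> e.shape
(3,)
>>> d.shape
(2, 3)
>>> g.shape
(17, 17)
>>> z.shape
(2, 3, 2)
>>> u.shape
(3, 3)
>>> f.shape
(17, 17)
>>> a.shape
(2, 3)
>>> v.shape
(17,)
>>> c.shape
(3, 3)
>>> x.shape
(2, 3, 2, 3)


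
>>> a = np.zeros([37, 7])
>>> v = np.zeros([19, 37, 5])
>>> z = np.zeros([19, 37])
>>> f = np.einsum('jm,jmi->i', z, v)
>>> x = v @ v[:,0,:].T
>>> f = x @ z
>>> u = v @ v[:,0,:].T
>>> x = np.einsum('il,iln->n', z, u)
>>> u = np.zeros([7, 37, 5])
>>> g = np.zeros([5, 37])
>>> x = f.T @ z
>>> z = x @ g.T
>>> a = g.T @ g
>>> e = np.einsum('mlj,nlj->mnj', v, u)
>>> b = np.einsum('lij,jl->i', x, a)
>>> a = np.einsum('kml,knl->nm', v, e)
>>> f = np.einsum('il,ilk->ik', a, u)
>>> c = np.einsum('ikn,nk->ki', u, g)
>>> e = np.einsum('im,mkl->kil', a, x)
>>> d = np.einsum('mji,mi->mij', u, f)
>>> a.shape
(7, 37)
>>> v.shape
(19, 37, 5)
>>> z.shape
(37, 37, 5)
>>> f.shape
(7, 5)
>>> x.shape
(37, 37, 37)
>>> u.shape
(7, 37, 5)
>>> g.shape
(5, 37)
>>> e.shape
(37, 7, 37)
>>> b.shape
(37,)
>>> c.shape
(37, 7)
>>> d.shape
(7, 5, 37)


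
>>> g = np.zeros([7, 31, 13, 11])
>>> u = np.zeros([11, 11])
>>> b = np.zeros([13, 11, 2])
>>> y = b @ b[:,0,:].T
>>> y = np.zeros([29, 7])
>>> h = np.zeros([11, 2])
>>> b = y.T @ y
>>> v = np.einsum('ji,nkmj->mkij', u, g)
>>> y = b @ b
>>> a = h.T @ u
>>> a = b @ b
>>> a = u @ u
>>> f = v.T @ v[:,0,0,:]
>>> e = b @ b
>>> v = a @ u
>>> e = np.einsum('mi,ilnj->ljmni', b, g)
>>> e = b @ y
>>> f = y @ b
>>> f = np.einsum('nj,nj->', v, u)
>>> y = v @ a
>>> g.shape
(7, 31, 13, 11)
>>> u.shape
(11, 11)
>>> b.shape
(7, 7)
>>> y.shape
(11, 11)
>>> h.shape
(11, 2)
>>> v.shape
(11, 11)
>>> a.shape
(11, 11)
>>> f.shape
()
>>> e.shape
(7, 7)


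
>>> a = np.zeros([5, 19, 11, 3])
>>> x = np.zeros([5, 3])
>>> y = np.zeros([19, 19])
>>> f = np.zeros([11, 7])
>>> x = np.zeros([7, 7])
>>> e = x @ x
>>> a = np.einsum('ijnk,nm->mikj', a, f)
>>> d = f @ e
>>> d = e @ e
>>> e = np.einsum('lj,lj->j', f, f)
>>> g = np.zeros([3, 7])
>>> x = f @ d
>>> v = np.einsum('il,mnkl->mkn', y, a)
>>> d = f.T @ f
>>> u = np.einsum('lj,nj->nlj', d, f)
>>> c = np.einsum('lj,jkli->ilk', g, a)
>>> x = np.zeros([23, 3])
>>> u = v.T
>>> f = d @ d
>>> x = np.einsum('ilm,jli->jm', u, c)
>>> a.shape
(7, 5, 3, 19)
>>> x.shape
(19, 7)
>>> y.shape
(19, 19)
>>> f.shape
(7, 7)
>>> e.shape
(7,)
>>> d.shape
(7, 7)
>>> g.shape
(3, 7)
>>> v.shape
(7, 3, 5)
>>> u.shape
(5, 3, 7)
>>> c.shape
(19, 3, 5)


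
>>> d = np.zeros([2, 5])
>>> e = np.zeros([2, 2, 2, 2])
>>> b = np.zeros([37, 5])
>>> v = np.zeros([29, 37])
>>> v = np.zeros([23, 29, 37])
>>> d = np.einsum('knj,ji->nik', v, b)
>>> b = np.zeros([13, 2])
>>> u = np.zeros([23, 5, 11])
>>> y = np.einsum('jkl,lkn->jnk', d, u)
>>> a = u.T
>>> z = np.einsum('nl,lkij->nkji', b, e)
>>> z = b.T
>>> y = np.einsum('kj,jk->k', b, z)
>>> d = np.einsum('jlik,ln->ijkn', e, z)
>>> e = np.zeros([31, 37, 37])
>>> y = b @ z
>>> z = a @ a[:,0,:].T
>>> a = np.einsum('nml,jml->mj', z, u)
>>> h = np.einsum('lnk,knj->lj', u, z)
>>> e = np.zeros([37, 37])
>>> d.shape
(2, 2, 2, 13)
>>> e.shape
(37, 37)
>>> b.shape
(13, 2)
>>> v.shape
(23, 29, 37)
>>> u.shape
(23, 5, 11)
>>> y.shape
(13, 13)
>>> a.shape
(5, 23)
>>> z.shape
(11, 5, 11)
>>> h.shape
(23, 11)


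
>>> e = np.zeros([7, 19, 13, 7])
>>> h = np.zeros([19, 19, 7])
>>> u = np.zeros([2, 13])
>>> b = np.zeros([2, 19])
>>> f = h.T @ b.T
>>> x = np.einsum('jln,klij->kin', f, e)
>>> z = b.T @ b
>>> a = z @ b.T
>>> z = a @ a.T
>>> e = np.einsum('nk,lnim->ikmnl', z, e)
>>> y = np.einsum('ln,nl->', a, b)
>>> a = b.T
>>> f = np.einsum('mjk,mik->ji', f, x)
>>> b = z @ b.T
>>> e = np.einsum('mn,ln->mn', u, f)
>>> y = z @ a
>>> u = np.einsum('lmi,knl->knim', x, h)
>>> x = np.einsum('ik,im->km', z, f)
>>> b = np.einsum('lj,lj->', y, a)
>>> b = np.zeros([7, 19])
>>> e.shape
(2, 13)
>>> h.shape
(19, 19, 7)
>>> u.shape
(19, 19, 2, 13)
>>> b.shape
(7, 19)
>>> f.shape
(19, 13)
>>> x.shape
(19, 13)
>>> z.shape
(19, 19)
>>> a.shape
(19, 2)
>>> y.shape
(19, 2)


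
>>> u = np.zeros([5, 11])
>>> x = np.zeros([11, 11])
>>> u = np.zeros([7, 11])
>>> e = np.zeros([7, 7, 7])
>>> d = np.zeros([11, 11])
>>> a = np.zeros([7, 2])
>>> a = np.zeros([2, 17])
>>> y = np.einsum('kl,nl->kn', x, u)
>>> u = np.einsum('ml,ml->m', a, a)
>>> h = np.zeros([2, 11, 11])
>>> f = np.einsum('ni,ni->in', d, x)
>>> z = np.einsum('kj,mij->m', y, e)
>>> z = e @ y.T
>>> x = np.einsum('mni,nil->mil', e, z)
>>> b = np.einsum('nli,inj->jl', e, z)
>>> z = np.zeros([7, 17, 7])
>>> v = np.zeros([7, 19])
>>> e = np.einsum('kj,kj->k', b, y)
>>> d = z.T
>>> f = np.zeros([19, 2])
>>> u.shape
(2,)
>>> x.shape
(7, 7, 11)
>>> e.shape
(11,)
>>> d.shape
(7, 17, 7)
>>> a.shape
(2, 17)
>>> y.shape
(11, 7)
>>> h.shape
(2, 11, 11)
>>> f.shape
(19, 2)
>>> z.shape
(7, 17, 7)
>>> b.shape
(11, 7)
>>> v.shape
(7, 19)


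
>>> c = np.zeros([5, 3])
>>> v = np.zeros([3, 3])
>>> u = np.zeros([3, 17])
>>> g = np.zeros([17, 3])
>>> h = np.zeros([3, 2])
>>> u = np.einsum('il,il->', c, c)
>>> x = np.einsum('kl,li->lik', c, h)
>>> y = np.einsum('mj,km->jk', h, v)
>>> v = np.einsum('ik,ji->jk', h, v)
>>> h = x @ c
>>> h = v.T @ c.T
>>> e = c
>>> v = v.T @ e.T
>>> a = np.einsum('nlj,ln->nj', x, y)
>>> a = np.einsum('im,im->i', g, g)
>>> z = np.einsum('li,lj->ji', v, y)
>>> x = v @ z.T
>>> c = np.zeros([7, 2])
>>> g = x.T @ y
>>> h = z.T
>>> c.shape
(7, 2)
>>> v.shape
(2, 5)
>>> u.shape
()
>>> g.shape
(3, 3)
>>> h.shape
(5, 3)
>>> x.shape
(2, 3)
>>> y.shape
(2, 3)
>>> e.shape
(5, 3)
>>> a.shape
(17,)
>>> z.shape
(3, 5)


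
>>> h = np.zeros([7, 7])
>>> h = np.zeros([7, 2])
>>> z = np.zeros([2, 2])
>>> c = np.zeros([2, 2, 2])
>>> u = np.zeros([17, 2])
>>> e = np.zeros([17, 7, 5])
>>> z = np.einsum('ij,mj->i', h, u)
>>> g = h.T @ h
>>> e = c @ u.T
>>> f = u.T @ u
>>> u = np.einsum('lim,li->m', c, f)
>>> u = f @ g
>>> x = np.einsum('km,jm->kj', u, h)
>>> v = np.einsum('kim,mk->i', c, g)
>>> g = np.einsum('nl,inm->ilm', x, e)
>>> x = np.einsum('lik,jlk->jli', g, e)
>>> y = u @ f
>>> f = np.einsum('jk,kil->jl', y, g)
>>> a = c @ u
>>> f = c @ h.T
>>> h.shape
(7, 2)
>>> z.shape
(7,)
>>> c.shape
(2, 2, 2)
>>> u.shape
(2, 2)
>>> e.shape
(2, 2, 17)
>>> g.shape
(2, 7, 17)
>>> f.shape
(2, 2, 7)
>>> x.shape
(2, 2, 7)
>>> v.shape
(2,)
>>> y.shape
(2, 2)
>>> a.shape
(2, 2, 2)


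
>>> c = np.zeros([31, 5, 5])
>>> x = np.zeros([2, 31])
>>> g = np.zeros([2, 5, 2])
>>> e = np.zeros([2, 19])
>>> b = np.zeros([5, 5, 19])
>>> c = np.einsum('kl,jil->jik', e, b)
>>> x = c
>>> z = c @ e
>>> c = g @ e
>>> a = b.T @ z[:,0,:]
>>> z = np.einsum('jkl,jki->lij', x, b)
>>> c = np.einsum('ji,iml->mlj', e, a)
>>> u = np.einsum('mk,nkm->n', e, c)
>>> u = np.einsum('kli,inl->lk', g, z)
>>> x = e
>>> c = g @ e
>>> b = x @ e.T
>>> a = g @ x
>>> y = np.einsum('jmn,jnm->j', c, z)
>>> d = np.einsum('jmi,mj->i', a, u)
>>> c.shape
(2, 5, 19)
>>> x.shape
(2, 19)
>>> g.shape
(2, 5, 2)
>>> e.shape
(2, 19)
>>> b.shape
(2, 2)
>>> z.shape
(2, 19, 5)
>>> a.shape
(2, 5, 19)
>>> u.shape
(5, 2)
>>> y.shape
(2,)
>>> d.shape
(19,)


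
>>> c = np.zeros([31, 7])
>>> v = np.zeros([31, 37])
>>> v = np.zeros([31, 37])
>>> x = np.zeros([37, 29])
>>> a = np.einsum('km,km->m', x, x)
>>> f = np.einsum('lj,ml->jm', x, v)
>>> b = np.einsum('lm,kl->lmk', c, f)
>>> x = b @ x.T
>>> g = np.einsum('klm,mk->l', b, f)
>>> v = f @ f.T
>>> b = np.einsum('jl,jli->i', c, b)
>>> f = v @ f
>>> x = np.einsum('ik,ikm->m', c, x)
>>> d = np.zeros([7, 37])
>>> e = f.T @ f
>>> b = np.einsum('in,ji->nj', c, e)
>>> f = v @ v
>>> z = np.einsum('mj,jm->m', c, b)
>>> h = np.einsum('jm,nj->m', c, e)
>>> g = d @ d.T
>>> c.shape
(31, 7)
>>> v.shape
(29, 29)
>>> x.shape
(37,)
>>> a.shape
(29,)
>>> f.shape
(29, 29)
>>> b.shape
(7, 31)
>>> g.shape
(7, 7)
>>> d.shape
(7, 37)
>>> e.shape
(31, 31)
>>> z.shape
(31,)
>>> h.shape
(7,)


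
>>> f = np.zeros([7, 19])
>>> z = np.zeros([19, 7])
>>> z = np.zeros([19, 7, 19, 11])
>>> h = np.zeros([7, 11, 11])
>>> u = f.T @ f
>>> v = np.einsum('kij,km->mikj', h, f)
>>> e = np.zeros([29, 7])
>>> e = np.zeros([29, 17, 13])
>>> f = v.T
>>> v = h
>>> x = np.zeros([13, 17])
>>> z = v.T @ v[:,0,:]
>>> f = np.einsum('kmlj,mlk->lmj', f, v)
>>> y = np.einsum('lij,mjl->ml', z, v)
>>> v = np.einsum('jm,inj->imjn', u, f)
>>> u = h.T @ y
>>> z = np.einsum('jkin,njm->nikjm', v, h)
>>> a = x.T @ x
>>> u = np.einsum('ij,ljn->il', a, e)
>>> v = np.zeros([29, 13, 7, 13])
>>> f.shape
(11, 7, 19)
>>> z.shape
(7, 19, 19, 11, 11)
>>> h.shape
(7, 11, 11)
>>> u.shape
(17, 29)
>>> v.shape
(29, 13, 7, 13)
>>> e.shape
(29, 17, 13)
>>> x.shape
(13, 17)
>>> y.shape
(7, 11)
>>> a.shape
(17, 17)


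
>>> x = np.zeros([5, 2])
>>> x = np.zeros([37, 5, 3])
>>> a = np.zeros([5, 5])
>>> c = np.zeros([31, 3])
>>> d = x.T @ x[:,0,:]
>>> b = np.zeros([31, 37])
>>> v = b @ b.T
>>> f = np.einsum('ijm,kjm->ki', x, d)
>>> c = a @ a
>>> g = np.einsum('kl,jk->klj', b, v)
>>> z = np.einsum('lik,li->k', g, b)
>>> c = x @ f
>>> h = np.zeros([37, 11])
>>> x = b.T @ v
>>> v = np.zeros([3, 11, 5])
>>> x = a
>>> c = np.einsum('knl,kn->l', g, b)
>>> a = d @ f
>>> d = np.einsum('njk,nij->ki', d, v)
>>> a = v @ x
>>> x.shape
(5, 5)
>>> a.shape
(3, 11, 5)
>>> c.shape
(31,)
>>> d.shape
(3, 11)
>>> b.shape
(31, 37)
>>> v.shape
(3, 11, 5)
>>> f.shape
(3, 37)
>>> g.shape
(31, 37, 31)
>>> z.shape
(31,)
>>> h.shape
(37, 11)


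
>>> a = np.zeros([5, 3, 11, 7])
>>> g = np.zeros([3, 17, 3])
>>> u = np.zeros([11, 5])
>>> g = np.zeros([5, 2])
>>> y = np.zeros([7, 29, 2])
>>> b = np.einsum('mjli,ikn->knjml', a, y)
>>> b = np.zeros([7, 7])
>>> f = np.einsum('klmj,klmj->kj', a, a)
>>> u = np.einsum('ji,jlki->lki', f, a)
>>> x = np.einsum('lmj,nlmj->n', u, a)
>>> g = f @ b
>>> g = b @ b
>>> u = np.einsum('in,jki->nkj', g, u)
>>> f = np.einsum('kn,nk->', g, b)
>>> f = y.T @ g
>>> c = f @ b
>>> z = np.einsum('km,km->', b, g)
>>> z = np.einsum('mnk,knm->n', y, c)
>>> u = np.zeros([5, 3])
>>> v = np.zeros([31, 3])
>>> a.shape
(5, 3, 11, 7)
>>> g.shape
(7, 7)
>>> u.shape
(5, 3)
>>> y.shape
(7, 29, 2)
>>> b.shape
(7, 7)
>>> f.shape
(2, 29, 7)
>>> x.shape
(5,)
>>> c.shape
(2, 29, 7)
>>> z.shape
(29,)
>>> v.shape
(31, 3)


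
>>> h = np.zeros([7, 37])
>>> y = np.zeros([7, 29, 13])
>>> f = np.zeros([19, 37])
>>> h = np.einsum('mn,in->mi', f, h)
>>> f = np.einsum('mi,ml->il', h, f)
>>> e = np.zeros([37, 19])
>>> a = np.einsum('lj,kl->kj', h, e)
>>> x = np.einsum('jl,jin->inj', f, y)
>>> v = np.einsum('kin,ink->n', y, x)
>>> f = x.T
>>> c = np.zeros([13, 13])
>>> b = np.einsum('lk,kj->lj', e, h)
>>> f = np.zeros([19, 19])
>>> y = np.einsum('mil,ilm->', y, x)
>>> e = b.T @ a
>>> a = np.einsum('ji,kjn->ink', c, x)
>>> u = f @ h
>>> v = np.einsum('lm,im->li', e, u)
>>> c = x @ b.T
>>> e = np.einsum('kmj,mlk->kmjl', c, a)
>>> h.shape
(19, 7)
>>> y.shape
()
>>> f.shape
(19, 19)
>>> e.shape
(29, 13, 37, 7)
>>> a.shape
(13, 7, 29)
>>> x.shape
(29, 13, 7)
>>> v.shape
(7, 19)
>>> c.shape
(29, 13, 37)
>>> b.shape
(37, 7)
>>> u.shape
(19, 7)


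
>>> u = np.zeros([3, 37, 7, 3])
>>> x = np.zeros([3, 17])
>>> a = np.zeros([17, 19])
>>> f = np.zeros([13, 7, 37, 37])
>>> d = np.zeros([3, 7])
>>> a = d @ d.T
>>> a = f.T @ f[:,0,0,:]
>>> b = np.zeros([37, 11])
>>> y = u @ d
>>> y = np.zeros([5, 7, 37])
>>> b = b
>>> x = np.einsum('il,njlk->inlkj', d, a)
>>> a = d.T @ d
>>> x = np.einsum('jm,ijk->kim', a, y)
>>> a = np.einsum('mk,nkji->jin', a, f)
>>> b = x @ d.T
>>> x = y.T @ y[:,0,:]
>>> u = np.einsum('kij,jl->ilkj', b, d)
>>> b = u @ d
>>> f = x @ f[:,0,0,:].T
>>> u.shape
(5, 7, 37, 3)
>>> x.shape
(37, 7, 37)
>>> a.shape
(37, 37, 13)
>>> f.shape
(37, 7, 13)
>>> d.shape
(3, 7)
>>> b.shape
(5, 7, 37, 7)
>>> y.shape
(5, 7, 37)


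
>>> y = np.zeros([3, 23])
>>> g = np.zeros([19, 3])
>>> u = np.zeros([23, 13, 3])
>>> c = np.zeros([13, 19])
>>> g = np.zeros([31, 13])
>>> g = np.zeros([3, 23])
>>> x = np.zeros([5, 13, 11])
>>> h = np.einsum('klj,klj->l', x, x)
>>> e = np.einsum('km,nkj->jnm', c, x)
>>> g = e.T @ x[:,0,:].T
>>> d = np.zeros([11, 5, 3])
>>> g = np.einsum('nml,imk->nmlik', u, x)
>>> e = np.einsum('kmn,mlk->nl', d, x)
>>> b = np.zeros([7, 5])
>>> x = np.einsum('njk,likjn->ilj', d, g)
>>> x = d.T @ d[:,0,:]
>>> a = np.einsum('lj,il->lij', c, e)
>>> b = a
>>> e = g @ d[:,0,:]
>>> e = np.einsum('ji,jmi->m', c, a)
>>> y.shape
(3, 23)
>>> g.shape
(23, 13, 3, 5, 11)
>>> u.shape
(23, 13, 3)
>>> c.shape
(13, 19)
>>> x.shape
(3, 5, 3)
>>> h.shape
(13,)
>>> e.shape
(3,)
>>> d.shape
(11, 5, 3)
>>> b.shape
(13, 3, 19)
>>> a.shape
(13, 3, 19)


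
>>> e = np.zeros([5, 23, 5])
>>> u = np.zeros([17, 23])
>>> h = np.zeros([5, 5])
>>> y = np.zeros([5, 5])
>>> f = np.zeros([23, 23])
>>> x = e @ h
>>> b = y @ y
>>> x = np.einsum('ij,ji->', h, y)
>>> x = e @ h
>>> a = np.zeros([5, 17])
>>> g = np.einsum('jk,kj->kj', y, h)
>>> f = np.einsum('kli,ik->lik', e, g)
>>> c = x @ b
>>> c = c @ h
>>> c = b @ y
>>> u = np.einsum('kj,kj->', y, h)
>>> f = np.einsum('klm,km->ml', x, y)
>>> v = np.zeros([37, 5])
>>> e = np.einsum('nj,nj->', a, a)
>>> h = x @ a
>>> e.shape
()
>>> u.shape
()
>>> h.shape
(5, 23, 17)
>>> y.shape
(5, 5)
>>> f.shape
(5, 23)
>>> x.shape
(5, 23, 5)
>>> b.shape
(5, 5)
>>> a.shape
(5, 17)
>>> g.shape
(5, 5)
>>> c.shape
(5, 5)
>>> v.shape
(37, 5)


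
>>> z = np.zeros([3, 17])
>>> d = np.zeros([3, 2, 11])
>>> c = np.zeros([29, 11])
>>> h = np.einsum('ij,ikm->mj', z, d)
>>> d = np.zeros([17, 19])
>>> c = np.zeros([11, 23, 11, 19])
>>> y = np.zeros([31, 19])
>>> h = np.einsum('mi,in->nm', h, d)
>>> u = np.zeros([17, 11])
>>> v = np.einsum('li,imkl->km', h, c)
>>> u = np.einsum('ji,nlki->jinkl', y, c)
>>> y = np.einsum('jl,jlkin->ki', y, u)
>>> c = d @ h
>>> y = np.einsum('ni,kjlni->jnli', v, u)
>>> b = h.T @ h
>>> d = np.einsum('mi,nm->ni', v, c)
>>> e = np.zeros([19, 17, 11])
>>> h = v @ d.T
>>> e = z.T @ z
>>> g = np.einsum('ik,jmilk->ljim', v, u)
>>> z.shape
(3, 17)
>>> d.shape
(17, 23)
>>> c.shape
(17, 11)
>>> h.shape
(11, 17)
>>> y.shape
(19, 11, 11, 23)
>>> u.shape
(31, 19, 11, 11, 23)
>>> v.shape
(11, 23)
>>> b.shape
(11, 11)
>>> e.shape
(17, 17)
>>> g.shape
(11, 31, 11, 19)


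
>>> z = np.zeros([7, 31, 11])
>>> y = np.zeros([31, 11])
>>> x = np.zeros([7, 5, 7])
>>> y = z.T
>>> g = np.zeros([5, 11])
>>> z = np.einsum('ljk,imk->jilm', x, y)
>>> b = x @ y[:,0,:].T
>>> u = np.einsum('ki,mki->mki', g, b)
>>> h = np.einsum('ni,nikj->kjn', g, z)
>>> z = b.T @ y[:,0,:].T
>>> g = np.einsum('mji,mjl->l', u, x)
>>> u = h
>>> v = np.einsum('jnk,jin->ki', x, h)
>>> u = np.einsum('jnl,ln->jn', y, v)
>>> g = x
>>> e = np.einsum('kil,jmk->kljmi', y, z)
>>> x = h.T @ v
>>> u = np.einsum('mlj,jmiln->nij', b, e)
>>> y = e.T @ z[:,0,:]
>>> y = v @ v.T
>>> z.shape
(11, 5, 11)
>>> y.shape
(7, 7)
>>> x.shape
(5, 31, 31)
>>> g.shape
(7, 5, 7)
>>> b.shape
(7, 5, 11)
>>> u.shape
(31, 11, 11)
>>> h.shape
(7, 31, 5)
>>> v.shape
(7, 31)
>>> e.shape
(11, 7, 11, 5, 31)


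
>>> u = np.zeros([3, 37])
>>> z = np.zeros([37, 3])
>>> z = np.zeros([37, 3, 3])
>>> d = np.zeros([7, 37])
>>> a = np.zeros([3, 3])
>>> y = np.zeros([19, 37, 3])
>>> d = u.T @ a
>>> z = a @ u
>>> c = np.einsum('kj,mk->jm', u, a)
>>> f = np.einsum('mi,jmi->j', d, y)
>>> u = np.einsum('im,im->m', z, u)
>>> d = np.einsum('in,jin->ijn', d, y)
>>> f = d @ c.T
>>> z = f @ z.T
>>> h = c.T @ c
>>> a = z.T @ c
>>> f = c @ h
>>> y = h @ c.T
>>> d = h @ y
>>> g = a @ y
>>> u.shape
(37,)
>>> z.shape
(37, 19, 3)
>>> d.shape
(3, 37)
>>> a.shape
(3, 19, 3)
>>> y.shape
(3, 37)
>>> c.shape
(37, 3)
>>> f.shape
(37, 3)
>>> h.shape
(3, 3)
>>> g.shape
(3, 19, 37)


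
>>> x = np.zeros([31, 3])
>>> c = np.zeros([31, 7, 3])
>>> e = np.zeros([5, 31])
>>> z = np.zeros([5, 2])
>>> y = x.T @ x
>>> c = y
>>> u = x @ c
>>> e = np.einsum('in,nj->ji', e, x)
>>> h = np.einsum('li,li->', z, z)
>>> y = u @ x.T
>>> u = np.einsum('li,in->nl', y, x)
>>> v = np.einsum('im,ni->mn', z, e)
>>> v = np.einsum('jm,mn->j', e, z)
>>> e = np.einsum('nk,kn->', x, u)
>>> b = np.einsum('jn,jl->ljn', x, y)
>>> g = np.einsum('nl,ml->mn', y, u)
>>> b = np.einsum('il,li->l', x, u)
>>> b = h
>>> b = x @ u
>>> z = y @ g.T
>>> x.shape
(31, 3)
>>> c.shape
(3, 3)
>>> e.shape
()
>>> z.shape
(31, 3)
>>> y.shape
(31, 31)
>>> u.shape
(3, 31)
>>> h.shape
()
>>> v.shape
(3,)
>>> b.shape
(31, 31)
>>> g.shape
(3, 31)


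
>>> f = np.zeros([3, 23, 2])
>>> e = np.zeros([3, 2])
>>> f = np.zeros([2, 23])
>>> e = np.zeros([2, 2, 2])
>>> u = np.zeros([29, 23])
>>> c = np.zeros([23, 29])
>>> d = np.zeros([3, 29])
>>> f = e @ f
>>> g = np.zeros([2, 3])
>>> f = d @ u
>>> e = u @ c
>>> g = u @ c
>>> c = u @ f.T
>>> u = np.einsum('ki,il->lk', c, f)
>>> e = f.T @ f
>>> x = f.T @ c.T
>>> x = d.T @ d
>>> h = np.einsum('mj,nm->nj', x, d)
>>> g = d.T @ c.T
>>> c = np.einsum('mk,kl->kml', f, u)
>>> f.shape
(3, 23)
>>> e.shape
(23, 23)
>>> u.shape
(23, 29)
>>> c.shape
(23, 3, 29)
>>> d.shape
(3, 29)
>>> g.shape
(29, 29)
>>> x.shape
(29, 29)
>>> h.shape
(3, 29)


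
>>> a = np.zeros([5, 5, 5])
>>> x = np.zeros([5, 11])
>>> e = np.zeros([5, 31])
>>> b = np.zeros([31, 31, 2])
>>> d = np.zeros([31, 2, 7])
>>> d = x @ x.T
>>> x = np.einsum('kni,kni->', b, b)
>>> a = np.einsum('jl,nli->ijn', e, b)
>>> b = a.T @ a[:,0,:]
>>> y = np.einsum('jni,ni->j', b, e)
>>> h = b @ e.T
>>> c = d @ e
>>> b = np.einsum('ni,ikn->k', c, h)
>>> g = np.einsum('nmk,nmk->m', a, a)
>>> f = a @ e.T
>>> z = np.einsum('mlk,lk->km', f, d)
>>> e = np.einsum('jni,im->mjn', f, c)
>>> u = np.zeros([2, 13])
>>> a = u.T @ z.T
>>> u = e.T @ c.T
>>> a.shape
(13, 5)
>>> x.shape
()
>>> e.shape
(31, 2, 5)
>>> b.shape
(5,)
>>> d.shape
(5, 5)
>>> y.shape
(31,)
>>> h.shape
(31, 5, 5)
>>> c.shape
(5, 31)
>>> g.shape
(5,)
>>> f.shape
(2, 5, 5)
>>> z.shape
(5, 2)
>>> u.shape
(5, 2, 5)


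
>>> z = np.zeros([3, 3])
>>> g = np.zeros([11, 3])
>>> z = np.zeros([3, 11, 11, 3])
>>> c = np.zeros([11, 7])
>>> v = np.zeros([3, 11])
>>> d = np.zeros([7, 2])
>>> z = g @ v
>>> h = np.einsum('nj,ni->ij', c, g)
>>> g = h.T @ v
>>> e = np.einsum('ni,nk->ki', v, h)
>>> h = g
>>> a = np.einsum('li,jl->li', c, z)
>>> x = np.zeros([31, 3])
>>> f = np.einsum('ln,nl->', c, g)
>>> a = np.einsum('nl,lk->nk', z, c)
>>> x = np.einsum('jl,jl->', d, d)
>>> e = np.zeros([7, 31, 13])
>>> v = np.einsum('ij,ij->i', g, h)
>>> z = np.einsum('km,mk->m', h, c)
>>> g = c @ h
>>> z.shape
(11,)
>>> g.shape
(11, 11)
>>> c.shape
(11, 7)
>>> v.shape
(7,)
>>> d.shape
(7, 2)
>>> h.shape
(7, 11)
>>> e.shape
(7, 31, 13)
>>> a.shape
(11, 7)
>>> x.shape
()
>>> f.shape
()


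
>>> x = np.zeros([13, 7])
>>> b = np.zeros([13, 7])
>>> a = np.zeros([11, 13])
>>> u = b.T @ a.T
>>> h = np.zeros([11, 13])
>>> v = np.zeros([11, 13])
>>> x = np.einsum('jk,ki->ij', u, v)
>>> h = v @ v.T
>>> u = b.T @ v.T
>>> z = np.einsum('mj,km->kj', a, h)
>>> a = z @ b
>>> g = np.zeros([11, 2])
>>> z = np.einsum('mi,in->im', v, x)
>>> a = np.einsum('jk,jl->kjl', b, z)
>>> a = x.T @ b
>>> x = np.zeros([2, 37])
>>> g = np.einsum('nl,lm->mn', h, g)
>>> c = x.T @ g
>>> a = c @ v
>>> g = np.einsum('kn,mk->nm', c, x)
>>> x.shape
(2, 37)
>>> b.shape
(13, 7)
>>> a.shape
(37, 13)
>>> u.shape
(7, 11)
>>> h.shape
(11, 11)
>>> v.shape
(11, 13)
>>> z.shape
(13, 11)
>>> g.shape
(11, 2)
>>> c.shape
(37, 11)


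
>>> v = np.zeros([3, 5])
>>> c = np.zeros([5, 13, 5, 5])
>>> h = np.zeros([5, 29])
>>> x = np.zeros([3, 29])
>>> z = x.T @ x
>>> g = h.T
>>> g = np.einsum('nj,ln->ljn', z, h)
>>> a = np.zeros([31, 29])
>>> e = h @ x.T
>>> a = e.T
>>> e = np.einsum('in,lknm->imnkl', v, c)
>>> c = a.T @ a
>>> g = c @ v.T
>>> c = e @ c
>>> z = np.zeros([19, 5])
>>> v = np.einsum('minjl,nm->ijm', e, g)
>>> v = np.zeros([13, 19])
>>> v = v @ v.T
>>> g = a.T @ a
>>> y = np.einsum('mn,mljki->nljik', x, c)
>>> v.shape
(13, 13)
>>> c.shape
(3, 5, 5, 13, 5)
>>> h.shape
(5, 29)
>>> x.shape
(3, 29)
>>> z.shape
(19, 5)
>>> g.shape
(5, 5)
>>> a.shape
(3, 5)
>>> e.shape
(3, 5, 5, 13, 5)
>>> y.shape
(29, 5, 5, 5, 13)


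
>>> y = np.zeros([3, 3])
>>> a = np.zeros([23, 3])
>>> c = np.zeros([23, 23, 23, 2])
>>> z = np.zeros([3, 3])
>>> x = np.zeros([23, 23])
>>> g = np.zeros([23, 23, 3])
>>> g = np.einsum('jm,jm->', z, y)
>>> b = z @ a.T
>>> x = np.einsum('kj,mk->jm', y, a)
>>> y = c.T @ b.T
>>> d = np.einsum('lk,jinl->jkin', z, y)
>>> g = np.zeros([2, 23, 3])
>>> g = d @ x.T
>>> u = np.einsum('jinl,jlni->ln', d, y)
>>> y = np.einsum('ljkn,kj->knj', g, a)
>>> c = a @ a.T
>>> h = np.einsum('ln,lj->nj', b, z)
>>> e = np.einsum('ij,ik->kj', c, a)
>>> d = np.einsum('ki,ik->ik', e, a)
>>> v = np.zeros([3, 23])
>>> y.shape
(23, 3, 3)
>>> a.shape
(23, 3)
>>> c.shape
(23, 23)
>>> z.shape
(3, 3)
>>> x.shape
(3, 23)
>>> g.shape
(2, 3, 23, 3)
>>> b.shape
(3, 23)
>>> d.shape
(23, 3)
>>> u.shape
(23, 23)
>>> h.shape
(23, 3)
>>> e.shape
(3, 23)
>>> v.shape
(3, 23)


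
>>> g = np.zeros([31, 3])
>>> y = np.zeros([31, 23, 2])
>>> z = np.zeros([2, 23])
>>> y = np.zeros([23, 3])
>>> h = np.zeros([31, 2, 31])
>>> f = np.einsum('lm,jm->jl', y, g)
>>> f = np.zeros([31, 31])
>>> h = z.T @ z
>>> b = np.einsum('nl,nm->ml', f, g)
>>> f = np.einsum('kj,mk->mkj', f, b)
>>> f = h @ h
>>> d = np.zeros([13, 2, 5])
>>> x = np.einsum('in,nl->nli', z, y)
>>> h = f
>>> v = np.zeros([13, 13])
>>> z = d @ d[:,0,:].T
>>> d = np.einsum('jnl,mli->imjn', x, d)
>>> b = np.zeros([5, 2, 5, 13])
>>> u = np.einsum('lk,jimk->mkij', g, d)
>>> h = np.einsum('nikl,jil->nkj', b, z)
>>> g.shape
(31, 3)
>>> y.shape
(23, 3)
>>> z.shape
(13, 2, 13)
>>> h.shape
(5, 5, 13)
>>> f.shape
(23, 23)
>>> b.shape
(5, 2, 5, 13)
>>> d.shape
(5, 13, 23, 3)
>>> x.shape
(23, 3, 2)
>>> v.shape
(13, 13)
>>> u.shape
(23, 3, 13, 5)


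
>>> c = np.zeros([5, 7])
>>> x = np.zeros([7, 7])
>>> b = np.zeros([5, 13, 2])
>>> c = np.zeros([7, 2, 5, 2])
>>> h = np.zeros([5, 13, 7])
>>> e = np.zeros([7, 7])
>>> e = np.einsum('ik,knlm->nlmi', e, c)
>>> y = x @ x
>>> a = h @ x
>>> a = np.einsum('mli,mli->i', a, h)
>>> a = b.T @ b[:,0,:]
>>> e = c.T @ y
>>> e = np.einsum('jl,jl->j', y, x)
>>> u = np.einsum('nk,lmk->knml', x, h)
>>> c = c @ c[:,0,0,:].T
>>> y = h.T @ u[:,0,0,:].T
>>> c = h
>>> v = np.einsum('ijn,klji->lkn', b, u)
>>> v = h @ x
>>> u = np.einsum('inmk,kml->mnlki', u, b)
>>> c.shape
(5, 13, 7)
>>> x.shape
(7, 7)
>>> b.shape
(5, 13, 2)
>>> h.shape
(5, 13, 7)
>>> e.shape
(7,)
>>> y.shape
(7, 13, 7)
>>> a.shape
(2, 13, 2)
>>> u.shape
(13, 7, 2, 5, 7)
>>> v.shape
(5, 13, 7)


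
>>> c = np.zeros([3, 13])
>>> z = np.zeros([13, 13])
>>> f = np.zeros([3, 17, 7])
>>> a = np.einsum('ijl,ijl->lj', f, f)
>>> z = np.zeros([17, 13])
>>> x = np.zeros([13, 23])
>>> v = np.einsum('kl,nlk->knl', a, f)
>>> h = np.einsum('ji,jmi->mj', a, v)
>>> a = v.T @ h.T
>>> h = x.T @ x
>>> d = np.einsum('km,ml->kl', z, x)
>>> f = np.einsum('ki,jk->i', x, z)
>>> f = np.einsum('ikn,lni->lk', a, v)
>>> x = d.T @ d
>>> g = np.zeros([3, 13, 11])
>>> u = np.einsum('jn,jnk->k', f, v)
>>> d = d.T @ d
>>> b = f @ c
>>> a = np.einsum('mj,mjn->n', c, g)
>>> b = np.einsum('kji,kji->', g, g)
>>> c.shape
(3, 13)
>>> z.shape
(17, 13)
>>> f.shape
(7, 3)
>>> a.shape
(11,)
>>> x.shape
(23, 23)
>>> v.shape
(7, 3, 17)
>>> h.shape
(23, 23)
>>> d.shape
(23, 23)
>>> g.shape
(3, 13, 11)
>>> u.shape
(17,)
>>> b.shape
()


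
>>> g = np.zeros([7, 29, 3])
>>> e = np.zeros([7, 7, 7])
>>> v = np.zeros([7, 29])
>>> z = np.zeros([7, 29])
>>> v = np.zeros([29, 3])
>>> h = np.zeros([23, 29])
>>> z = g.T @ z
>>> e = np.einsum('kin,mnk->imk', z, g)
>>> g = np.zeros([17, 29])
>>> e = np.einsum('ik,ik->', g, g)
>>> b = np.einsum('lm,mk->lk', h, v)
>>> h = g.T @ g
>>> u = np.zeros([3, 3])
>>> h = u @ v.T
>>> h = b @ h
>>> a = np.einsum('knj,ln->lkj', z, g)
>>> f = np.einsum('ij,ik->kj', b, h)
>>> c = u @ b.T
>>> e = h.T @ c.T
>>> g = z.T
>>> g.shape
(29, 29, 3)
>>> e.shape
(29, 3)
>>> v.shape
(29, 3)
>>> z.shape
(3, 29, 29)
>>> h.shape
(23, 29)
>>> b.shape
(23, 3)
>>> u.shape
(3, 3)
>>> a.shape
(17, 3, 29)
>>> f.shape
(29, 3)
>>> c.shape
(3, 23)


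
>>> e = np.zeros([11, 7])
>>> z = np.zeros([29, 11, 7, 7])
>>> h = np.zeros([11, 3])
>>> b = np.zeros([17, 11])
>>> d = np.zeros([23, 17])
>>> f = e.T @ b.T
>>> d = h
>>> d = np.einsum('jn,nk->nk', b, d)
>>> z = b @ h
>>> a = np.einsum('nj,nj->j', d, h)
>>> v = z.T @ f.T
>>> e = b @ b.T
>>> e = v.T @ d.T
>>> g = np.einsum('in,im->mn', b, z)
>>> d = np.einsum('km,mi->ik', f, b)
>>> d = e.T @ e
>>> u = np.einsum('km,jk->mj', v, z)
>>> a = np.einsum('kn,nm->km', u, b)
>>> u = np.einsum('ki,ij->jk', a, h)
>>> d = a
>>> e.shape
(7, 11)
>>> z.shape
(17, 3)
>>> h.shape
(11, 3)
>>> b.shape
(17, 11)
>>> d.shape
(7, 11)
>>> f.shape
(7, 17)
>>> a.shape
(7, 11)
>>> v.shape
(3, 7)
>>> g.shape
(3, 11)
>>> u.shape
(3, 7)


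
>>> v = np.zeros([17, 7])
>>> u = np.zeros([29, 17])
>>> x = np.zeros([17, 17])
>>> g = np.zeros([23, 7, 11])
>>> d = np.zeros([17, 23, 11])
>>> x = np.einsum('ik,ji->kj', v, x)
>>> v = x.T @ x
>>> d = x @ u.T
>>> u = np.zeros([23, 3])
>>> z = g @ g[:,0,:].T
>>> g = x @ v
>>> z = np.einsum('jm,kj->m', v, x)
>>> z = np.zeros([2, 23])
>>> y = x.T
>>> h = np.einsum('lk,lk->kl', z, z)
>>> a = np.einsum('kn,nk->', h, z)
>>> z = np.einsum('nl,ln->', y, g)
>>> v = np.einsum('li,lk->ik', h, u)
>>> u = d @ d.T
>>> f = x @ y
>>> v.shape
(2, 3)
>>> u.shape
(7, 7)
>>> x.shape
(7, 17)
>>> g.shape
(7, 17)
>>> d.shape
(7, 29)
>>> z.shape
()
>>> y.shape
(17, 7)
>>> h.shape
(23, 2)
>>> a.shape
()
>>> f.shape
(7, 7)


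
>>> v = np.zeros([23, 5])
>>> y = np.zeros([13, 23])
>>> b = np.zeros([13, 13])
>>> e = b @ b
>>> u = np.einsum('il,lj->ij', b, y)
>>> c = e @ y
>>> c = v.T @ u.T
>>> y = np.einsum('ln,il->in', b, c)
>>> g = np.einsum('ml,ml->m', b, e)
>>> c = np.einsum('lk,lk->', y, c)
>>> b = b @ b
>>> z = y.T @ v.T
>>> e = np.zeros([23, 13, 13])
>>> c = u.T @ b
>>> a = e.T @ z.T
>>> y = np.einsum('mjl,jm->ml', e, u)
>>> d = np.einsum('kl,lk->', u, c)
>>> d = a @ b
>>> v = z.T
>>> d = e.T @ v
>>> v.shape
(23, 13)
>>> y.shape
(23, 13)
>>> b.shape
(13, 13)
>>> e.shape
(23, 13, 13)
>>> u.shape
(13, 23)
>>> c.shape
(23, 13)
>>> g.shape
(13,)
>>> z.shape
(13, 23)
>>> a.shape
(13, 13, 13)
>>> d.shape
(13, 13, 13)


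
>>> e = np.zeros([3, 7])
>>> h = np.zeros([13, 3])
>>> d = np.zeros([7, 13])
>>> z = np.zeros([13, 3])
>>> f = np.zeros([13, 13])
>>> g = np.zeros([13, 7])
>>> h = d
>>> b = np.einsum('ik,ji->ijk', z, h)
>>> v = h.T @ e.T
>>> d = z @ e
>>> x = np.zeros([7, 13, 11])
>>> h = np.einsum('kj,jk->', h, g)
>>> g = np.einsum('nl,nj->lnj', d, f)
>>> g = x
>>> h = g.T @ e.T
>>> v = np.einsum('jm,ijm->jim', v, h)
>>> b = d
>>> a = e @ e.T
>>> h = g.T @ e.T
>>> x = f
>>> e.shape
(3, 7)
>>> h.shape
(11, 13, 3)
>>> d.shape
(13, 7)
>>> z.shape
(13, 3)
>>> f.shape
(13, 13)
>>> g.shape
(7, 13, 11)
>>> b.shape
(13, 7)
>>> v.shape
(13, 11, 3)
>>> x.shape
(13, 13)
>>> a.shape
(3, 3)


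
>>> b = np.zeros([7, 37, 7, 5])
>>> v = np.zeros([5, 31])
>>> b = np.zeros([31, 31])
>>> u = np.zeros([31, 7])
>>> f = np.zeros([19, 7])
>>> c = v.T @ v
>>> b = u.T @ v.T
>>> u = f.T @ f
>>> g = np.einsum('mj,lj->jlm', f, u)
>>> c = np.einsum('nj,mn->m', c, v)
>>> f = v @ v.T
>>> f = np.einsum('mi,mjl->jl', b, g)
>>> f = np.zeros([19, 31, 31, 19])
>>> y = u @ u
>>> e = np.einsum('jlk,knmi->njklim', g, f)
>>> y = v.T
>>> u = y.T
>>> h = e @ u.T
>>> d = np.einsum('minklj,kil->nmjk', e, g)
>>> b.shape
(7, 5)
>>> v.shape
(5, 31)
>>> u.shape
(5, 31)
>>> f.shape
(19, 31, 31, 19)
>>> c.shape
(5,)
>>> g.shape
(7, 7, 19)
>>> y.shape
(31, 5)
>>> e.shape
(31, 7, 19, 7, 19, 31)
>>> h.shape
(31, 7, 19, 7, 19, 5)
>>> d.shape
(19, 31, 31, 7)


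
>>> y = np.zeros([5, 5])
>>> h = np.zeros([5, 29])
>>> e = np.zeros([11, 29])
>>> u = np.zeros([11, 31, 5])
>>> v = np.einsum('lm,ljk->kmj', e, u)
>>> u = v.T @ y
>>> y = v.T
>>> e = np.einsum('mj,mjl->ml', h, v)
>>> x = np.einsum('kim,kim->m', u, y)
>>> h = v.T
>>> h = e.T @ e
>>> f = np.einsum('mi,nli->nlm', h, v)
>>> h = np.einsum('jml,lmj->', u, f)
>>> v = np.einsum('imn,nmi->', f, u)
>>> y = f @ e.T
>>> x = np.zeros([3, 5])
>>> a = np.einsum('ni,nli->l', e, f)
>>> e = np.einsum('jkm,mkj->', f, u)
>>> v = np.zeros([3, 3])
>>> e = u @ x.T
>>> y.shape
(5, 29, 5)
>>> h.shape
()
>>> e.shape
(31, 29, 3)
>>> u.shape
(31, 29, 5)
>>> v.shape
(3, 3)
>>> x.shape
(3, 5)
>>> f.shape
(5, 29, 31)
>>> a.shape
(29,)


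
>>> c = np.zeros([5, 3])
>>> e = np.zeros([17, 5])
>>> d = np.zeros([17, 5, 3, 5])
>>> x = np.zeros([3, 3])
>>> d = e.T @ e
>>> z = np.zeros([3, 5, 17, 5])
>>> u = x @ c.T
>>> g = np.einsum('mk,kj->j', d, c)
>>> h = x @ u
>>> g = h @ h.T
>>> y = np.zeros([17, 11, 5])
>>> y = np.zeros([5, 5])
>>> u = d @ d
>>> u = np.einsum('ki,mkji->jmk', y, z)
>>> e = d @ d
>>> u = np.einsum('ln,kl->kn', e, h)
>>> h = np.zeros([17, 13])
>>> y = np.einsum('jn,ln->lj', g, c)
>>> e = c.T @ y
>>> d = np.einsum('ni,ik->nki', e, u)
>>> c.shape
(5, 3)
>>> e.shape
(3, 3)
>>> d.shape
(3, 5, 3)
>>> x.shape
(3, 3)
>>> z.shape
(3, 5, 17, 5)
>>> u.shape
(3, 5)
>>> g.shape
(3, 3)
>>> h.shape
(17, 13)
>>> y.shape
(5, 3)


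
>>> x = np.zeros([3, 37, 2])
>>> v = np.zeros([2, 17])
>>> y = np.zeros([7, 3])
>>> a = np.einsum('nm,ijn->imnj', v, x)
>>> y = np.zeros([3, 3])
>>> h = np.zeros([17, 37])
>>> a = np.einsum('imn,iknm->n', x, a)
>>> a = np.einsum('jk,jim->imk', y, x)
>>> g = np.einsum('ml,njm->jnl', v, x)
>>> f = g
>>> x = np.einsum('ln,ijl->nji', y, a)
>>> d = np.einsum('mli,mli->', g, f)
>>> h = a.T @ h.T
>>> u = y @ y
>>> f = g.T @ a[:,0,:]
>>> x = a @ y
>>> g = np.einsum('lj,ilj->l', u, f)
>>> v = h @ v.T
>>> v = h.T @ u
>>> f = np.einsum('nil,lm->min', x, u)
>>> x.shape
(37, 2, 3)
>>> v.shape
(17, 2, 3)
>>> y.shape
(3, 3)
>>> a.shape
(37, 2, 3)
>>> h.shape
(3, 2, 17)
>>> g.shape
(3,)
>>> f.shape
(3, 2, 37)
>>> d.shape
()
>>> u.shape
(3, 3)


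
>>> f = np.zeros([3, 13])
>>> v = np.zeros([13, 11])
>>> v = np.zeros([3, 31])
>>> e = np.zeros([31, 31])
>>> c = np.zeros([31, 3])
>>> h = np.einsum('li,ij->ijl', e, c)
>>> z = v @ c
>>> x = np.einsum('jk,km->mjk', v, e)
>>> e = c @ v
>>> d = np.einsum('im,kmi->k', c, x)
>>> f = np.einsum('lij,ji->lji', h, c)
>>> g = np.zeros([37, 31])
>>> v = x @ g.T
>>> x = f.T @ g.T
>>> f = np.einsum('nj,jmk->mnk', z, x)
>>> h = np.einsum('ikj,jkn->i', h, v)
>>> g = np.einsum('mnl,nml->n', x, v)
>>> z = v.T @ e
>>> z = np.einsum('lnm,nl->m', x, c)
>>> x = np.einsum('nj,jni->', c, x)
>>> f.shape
(31, 3, 37)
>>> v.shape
(31, 3, 37)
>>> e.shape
(31, 31)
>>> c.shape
(31, 3)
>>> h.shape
(31,)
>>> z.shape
(37,)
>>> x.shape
()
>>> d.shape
(31,)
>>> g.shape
(31,)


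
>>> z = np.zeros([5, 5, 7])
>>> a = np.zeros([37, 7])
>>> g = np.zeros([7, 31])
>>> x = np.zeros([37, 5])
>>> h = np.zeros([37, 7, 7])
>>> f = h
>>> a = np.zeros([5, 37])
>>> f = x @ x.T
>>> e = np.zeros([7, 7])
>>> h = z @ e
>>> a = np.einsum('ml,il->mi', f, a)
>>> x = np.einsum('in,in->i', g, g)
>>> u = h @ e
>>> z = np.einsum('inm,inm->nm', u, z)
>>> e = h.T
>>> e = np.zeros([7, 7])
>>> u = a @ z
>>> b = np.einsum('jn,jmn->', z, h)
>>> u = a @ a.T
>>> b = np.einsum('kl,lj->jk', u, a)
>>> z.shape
(5, 7)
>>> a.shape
(37, 5)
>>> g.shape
(7, 31)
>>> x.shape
(7,)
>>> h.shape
(5, 5, 7)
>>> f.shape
(37, 37)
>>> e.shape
(7, 7)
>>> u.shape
(37, 37)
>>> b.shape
(5, 37)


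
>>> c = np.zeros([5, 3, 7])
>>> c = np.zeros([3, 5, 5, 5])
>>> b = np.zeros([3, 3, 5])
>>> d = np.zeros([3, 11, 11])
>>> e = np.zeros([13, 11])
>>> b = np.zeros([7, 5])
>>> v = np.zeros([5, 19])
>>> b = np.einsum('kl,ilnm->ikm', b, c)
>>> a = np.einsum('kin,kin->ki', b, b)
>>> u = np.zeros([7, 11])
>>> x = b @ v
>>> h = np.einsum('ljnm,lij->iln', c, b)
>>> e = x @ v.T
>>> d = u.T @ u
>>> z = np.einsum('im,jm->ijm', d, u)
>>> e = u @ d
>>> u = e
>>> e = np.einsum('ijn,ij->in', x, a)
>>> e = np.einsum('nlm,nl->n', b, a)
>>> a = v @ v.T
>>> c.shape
(3, 5, 5, 5)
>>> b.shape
(3, 7, 5)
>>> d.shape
(11, 11)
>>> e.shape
(3,)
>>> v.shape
(5, 19)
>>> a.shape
(5, 5)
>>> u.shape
(7, 11)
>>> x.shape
(3, 7, 19)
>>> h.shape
(7, 3, 5)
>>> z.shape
(11, 7, 11)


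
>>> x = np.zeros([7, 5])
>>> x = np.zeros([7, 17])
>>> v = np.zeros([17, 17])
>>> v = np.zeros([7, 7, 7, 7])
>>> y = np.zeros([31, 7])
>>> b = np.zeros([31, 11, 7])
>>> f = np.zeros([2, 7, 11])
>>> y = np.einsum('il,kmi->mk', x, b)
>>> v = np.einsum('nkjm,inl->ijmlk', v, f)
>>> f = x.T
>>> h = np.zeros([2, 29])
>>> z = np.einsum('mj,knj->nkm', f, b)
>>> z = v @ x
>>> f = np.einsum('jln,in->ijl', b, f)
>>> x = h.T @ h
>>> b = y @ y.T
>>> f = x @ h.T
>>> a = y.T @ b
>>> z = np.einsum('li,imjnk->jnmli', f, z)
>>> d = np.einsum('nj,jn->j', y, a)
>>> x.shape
(29, 29)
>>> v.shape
(2, 7, 7, 11, 7)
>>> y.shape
(11, 31)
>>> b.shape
(11, 11)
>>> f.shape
(29, 2)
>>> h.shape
(2, 29)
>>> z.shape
(7, 11, 7, 29, 2)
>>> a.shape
(31, 11)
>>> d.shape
(31,)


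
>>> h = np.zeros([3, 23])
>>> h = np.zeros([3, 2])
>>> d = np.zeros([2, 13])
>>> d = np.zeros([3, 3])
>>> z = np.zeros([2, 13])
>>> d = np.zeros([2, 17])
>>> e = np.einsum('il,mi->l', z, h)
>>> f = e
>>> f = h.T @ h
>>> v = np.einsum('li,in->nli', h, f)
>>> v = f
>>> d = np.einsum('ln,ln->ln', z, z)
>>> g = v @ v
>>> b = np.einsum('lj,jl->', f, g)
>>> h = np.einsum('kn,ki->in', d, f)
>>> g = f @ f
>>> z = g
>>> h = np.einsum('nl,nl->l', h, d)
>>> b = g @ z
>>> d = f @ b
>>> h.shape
(13,)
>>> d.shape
(2, 2)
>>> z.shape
(2, 2)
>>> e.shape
(13,)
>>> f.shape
(2, 2)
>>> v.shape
(2, 2)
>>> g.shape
(2, 2)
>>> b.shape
(2, 2)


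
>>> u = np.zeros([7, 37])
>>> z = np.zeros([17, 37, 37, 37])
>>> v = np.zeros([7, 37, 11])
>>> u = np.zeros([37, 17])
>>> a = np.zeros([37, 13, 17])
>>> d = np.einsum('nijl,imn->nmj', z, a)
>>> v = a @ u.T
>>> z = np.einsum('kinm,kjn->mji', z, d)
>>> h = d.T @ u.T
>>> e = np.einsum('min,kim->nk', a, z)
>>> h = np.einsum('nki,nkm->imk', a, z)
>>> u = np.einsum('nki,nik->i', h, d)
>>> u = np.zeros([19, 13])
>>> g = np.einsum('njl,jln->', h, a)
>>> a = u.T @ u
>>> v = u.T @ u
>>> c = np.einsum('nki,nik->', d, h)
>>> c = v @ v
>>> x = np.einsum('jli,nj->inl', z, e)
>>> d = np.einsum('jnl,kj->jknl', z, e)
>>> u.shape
(19, 13)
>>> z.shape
(37, 13, 37)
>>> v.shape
(13, 13)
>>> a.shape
(13, 13)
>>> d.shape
(37, 17, 13, 37)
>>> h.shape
(17, 37, 13)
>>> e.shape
(17, 37)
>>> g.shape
()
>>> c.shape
(13, 13)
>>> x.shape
(37, 17, 13)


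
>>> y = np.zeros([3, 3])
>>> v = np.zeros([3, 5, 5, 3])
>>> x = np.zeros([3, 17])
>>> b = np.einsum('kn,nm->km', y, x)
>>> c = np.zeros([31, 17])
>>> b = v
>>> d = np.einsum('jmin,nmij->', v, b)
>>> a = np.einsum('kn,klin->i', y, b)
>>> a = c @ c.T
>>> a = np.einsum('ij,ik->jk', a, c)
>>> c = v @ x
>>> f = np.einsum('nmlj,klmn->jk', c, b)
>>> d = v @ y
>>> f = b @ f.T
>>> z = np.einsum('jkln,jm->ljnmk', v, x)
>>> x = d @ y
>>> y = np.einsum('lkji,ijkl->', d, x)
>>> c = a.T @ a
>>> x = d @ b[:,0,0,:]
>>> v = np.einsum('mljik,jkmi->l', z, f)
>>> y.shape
()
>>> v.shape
(3,)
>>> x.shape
(3, 5, 5, 3)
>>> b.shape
(3, 5, 5, 3)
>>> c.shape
(17, 17)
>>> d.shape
(3, 5, 5, 3)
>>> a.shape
(31, 17)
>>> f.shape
(3, 5, 5, 17)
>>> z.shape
(5, 3, 3, 17, 5)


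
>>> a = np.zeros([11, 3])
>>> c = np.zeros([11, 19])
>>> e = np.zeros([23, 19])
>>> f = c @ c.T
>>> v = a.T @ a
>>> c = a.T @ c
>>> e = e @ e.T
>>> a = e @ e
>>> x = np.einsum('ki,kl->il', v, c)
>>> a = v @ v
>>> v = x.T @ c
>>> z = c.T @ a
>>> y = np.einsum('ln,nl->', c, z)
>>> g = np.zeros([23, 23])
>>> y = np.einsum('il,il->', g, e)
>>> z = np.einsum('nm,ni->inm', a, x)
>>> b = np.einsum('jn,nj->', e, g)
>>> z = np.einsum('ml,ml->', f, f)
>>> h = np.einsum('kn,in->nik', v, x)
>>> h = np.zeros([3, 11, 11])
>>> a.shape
(3, 3)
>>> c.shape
(3, 19)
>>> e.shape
(23, 23)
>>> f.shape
(11, 11)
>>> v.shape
(19, 19)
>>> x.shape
(3, 19)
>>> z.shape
()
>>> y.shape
()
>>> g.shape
(23, 23)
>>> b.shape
()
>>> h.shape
(3, 11, 11)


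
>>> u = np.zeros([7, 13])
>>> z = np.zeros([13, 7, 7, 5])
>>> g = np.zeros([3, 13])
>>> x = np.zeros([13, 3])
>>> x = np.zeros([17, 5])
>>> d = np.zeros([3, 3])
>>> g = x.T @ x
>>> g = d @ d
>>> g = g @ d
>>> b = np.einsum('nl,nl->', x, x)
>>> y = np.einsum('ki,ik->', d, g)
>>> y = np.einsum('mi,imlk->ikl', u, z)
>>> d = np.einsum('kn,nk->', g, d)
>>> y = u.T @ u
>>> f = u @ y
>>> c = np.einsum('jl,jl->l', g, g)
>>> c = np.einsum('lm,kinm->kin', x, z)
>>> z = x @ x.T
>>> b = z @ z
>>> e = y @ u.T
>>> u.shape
(7, 13)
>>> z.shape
(17, 17)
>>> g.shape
(3, 3)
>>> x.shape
(17, 5)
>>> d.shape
()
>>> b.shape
(17, 17)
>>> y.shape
(13, 13)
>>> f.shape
(7, 13)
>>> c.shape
(13, 7, 7)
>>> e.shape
(13, 7)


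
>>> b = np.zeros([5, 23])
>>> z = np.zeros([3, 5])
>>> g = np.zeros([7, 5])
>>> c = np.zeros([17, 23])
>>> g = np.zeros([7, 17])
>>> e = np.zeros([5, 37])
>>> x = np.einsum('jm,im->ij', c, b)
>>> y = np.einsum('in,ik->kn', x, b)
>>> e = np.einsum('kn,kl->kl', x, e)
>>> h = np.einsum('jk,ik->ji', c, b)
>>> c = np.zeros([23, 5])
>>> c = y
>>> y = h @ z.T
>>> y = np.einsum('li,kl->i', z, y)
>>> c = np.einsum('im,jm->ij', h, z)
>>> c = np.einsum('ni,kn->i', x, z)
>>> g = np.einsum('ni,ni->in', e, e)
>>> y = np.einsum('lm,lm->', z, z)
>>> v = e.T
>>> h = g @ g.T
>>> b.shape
(5, 23)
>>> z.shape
(3, 5)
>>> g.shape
(37, 5)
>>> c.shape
(17,)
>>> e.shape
(5, 37)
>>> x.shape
(5, 17)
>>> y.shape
()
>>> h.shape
(37, 37)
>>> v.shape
(37, 5)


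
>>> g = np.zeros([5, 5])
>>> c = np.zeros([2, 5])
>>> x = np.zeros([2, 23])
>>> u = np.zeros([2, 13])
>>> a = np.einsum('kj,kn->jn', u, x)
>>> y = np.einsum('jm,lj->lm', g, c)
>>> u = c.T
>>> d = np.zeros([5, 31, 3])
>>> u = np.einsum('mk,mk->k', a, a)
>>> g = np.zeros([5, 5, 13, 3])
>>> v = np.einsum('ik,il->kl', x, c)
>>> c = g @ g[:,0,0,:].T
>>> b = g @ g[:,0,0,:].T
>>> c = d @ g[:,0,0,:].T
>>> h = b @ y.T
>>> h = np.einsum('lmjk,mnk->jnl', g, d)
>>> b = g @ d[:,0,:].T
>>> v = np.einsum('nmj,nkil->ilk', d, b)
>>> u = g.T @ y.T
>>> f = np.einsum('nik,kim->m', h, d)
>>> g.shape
(5, 5, 13, 3)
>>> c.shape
(5, 31, 5)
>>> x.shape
(2, 23)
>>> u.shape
(3, 13, 5, 2)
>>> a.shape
(13, 23)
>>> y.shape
(2, 5)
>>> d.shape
(5, 31, 3)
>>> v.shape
(13, 5, 5)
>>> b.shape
(5, 5, 13, 5)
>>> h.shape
(13, 31, 5)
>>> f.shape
(3,)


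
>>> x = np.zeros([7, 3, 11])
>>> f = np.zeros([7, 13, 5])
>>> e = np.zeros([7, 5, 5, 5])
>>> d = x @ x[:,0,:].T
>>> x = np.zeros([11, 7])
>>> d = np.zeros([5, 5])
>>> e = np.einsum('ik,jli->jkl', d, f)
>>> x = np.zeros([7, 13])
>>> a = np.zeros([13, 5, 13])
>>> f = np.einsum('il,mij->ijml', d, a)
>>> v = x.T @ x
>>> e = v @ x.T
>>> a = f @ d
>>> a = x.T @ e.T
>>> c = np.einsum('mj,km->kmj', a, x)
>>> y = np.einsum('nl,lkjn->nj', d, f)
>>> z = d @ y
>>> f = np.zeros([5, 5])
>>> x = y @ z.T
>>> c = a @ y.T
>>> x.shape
(5, 5)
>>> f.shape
(5, 5)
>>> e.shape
(13, 7)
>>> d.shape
(5, 5)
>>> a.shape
(13, 13)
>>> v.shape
(13, 13)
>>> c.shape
(13, 5)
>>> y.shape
(5, 13)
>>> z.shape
(5, 13)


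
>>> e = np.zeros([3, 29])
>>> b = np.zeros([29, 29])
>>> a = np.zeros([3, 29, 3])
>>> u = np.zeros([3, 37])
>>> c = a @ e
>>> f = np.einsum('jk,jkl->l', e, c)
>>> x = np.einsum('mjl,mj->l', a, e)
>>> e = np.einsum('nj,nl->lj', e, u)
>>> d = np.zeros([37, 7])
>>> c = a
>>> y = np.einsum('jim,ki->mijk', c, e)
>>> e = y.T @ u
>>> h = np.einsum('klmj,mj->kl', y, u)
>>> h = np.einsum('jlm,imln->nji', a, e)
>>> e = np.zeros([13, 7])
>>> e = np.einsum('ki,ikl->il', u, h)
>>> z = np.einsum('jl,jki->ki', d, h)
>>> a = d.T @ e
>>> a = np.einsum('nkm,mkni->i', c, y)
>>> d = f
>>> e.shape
(37, 37)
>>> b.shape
(29, 29)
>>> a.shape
(37,)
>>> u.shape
(3, 37)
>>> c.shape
(3, 29, 3)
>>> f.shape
(29,)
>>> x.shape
(3,)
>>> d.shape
(29,)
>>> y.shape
(3, 29, 3, 37)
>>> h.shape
(37, 3, 37)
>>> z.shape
(3, 37)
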